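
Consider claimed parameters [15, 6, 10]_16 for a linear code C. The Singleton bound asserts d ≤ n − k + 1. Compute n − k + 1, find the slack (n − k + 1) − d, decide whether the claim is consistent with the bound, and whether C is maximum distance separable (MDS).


Singleton RHS = n − k + 1 = 10, slack = 0, bound satisfied, MDS.

Singleton bound: d ≤ n − k + 1.
Here n = 15, k = 6, so n − k + 1 = 10.
Given d = 10, check d ≤ 10: YES.
Slack = (n − k + 1) − d = 0.
The code is MDS (slack = 0).
Description: the claimed parameters are [15, 6, 10]_16; such a code would be MDS (meets Singleton bound).


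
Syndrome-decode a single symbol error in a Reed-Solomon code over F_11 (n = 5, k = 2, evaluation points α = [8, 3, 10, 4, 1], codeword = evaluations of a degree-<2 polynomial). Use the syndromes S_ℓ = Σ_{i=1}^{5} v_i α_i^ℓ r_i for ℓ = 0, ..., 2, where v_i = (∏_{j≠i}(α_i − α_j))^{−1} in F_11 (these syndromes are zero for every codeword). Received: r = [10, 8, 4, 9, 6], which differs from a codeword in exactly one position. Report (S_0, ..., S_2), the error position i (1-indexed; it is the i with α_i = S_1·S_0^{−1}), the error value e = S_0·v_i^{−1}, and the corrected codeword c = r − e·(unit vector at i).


S = (5, 7, 1), error at position 1, error magnitude e = 8, c = [2, 8, 4, 9, 6].

Step 1: column multipliers v_i = (∏_{j≠i}(α_i − α_j))^{−1} mod 11.
  i = 1 (α = 8): (8−3)(8−10)(8−4)(8−1) = 5·(−2)·4·7 = −280 ≡ 6, so v_1 = 6^{−1} = 2 (mod 11).
  i = 2 (α = 3): (3−8)(3−10)(3−4)(3−1) = (−5)·(−7)·(−1)·2 = −70 ≡ 7, so v_2 = 7^{−1} = 8 (mod 11).
  i = 3 (α = 10): (10−8)(10−3)(10−4)(10−1) = 2·7·6·9 = 756 ≡ 8, so v_3 = 8^{−1} = 7 (mod 11).
  i = 4 (α = 4): (4−8)(4−3)(4−10)(4−1) = (−4)·1·(−6)·3 = 72 ≡ 6, so v_4 = 6^{−1} = 2 (mod 11).
  i = 5 (α = 1): (1−8)(1−3)(1−10)(1−4) = (−7)·(−2)·(−9)·(−3) = 378 ≡ 4, so v_5 = 4^{−1} = 3 (mod 11).
  v = [2, 8, 7, 2, 3].
Step 2: syndromes of r = [10, 8, 4, 9, 6] (all sums mod 11).
  S_0 = Σ v_i r_i = 2·10 + 8·8 + 7·4 + 2·9 + 3·6 = 148 ≡ 5.
  S_1 = Σ v_i α_i r_i = 2·8·10 + 8·3·8 + 7·10·4 + 2·4·9 + 3·1·6 = 722 ≡ 7.
  α_i^2 mod 11 = [9, 9, 1, 5, 1].
  S_2 = Σ v_i α_i^2 r_i = 2·9·10 + 8·9·8 + 7·1·4 + 2·5·9 + 3·1·6 = 892 ≡ 1.
  S = (5, 7, 1) ≠ 0, so r is not a codeword (an error is present).
Step 3: locate the error. For a single error e at position i, S_ℓ = v_i·e·α_i^ℓ, so α_err = S_1/S_0.
  S_0^{−1} = 5^{−1} = 9 (mod 11), so α_err = 7·9 = 63 ≡ 8 = α_1. Error position i = 1.
  Consistency check: S_2/S_1 = 1·8 = 8 ≡ 8 = α_err ✓ (single-error assumption holds).
Step 4: error magnitude e = S_0/v_1 = S_0·∏_{j≠1}(α_1 − α_j) = 5·6 = 30 ≡ 8 (mod 11).
Step 5: correct position 1: c_1 = r_1 − e = 10 − 8 ≡ 2 (mod 11). Hence c = [2, 8, 4, 9, 6].
  Check: interpolating c through the α_i gives m(x) = 5 + 1·x (degree < 2) with m(α_i) = c_i for every i, so c is indeed a codeword.


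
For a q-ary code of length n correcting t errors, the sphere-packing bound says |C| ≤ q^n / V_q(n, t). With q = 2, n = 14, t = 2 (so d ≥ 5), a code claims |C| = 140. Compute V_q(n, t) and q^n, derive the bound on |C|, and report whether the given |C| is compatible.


V_q(n, t) = 106, q^n = 16384, Hamming bound = 154, |C| = 140 ≤ bound (satisfied).

Step 1: Compute V_q(n, t) = Σ_{j=0}^2 C(n, j) (q−1)^j.
  j = 0: C(14,0)·(1)^0 = 1·1 = 1.
  j = 1: C(14,1)·(1)^1 = 14·1 = 14.
  j = 2: C(14,2)·(1)^2 = 91·1 = 91.
  V_q(n, t) = 1 + 14 + 91 = 106.
Step 2: q^n = 2^14 = 16384.
Step 3: Hamming bound ⌊q^n / V_q(n,t)⌋ = ⌊16384/106⌋ = 154.
Step 4: Compare |C| = 140 to 154: satisfied.
The claimed |C| lies below the Hamming bound.


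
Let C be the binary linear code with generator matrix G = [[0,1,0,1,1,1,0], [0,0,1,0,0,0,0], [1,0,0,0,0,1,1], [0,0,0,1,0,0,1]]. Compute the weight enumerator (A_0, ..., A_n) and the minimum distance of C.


Weight distribution: A_0 = 1, A_1 = 1, A_2 = 1, A_3 = 4, A_4 = 5, A_5 = 3, A_6 = 1. Minimum distance d = 1.

Enumerate all 2^4 = 16 messages m ∈ F_2^4.
For each, compute codeword c = mG in F_2^7, then tally its weight.
  m = 0000 → c = 0000000, weight = 0.
  m = 1000 → c = 0101110, weight = 4.
  m = 0100 → c = 0010000, weight = 1.
  m = 1100 → c = 0111110, weight = 5.
  m = 0010 → c = 1000011, weight = 3.
  m = 1010 → c = 1101101, weight = 5.
  m = 0110 → c = 1010011, weight = 4.
  m = 1110 → c = 1111101, weight = 6.
  m = 0001 → c = 0001001, weight = 2.
  m = 1001 → c = 0100111, weight = 4.
  m = 0101 → c = 0011001, weight = 3.
  m = 1101 → c = 0110111, weight = 5.
  m = 0011 → c = 1001010, weight = 3.
  m = 1011 → c = 1100100, weight = 3.
  m = 0111 → c = 1011010, weight = 4.
  m = 1111 → c = 1110100, weight = 4.
Tally weights:
  weight 0: 1 codewords.
  weight 1: 1 codewords.
  weight 2: 1 codewords.
  weight 3: 4 codewords.
  weight 4: 5 codewords.
  weight 5: 3 codewords.
  weight 6: 1 codewords.
Minimum distance d = smallest w > 0 with A_w > 0 = 1.
Sanity: Σ A_w = 16 = 2^4 = 16 ✓.


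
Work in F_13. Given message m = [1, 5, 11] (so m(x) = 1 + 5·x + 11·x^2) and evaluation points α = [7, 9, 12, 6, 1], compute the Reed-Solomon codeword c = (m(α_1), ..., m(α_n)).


c = [3, 1, 7, 11, 4]

Message polynomial: m(x) = 1 + 5·x + 11·x^2 (mod 13).
For each evaluation point α_i, compute m(α_i) mod 13:
  α_1 = 7: Horner steps 11 → 4 → 3, so m(7) = 3.
  α_2 = 9: Horner steps 11 → 0 → 1, so m(9) = 1.
  α_3 = 12: Horner steps 11 → 7 → 7, so m(12) = 7.
  α_4 = 6: Horner steps 11 → 6 → 11, so m(6) = 11.
  α_5 = 1: Horner steps 11 → 3 → 4, so m(1) = 4.
Codeword c = [3, 1, 7, 11, 4] ∈ F_13^5.


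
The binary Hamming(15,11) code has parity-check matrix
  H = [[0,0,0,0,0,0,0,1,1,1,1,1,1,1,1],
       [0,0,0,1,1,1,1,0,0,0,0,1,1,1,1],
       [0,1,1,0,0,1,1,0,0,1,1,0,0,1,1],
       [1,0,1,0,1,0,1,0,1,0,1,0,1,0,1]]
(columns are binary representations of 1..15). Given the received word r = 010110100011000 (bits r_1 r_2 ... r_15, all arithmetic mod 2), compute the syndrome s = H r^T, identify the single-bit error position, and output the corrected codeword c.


s = (0, 0, 1, 1)^T, error position = 3, corrected codeword c = 011110100011000

Compute s = H r^T mod 2 one row at a time:
  s_1 = 0 + 0 + 0 + 1 + 1 + 0 + 0 + 0 = 2 ≡ 0 (mod 2).
  s_2 = 1 + 1 + 0 + 1 + 1 + 0 + 0 + 0 = 4 ≡ 0 (mod 2).
  s_3 = 1 + 0 + 0 + 1 + 0 + 1 + 0 + 0 = 3 ≡ 1 (mod 2).
  s_4 = 0 + 0 + 1 + 1 + 0 + 1 + 0 + 0 = 3 ≡ 1 (mod 2).
s = (0, 0, 1, 1)^T — this equals column 3 of H (binary 0011), so error is at position 3.
Correct: flip bit 3 of r = 010110100011000 to get c = 011110100011000.


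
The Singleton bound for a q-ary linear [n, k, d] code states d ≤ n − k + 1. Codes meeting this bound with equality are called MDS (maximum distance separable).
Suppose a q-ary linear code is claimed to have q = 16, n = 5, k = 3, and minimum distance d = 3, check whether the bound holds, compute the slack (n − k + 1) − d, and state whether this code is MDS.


Singleton RHS = n − k + 1 = 3, slack = 0, bound satisfied, MDS.

Singleton bound: d ≤ n − k + 1.
Here n = 5, k = 3, so n − k + 1 = 3.
Given d = 3, check d ≤ 3: YES.
Slack = (n − k + 1) − d = 0.
The code is MDS (slack = 0).
Description: the claimed parameters are [5, 3, 3]_16; such a code would be MDS (meets Singleton bound).


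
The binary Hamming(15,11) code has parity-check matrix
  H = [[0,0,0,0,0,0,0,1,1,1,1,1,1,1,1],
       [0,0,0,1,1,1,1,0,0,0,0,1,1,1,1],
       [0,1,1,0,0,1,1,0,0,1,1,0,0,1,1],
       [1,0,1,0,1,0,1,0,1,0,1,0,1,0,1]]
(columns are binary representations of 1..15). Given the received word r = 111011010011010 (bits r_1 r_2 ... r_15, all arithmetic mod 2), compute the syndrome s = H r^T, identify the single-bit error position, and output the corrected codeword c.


s = (0, 0, 1, 0)^T, error position = 2, corrected codeword c = 101011010011010

Compute s = H r^T mod 2 one row at a time:
  s_1 = 1 + 0 + 0 + 1 + 1 + 0 + 1 + 0 = 4 ≡ 0 (mod 2).
  s_2 = 0 + 1 + 1 + 0 + 1 + 0 + 1 + 0 = 4 ≡ 0 (mod 2).
  s_3 = 1 + 1 + 1 + 0 + 0 + 1 + 1 + 0 = 5 ≡ 1 (mod 2).
  s_4 = 1 + 1 + 1 + 0 + 0 + 1 + 0 + 0 = 4 ≡ 0 (mod 2).
s = (0, 0, 1, 0)^T — this equals column 2 of H (binary 0010), so error is at position 2.
Correct: flip bit 2 of r = 111011010011010 to get c = 101011010011010.


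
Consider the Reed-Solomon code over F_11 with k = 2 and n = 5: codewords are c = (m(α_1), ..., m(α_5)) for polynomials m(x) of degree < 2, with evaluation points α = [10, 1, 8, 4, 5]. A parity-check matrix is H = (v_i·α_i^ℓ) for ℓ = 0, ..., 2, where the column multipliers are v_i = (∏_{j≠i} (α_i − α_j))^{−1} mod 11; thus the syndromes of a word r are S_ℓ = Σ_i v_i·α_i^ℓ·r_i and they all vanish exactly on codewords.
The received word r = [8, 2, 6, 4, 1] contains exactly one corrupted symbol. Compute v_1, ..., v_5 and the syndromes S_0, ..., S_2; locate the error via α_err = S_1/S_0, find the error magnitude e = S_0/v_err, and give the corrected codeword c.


S = (10, 3, 2), error at position 3, error magnitude e = 3, c = [8, 2, 3, 4, 1].

Step 1: column multipliers v_i = (∏_{j≠i}(α_i − α_j))^{−1} mod 11.
  i = 1 (α = 10): (10−1)(10−8)(10−4)(10−5) = 9·2·6·5 = 540 ≡ 1, so v_1 = 1^{−1} = 1 (mod 11).
  i = 2 (α = 1): (1−10)(1−8)(1−4)(1−5) = (−9)·(−7)·(−3)·(−4) = 756 ≡ 8, so v_2 = 8^{−1} = 7 (mod 11).
  i = 3 (α = 8): (8−10)(8−1)(8−4)(8−5) = (−2)·7·4·3 = −168 ≡ 8, so v_3 = 8^{−1} = 7 (mod 11).
  i = 4 (α = 4): (4−10)(4−1)(4−8)(4−5) = (−6)·3·(−4)·(−1) = −72 ≡ 5, so v_4 = 5^{−1} = 9 (mod 11).
  i = 5 (α = 5): (5−10)(5−1)(5−8)(5−4) = (−5)·4·(−3)·1 = 60 ≡ 5, so v_5 = 5^{−1} = 9 (mod 11).
  v = [1, 7, 7, 9, 9].
Step 2: syndromes of r = [8, 2, 6, 4, 1] (all sums mod 11).
  S_0 = Σ v_i r_i = 1·8 + 7·2 + 7·6 + 9·4 + 9·1 = 109 ≡ 10.
  S_1 = Σ v_i α_i r_i = 1·10·8 + 7·1·2 + 7·8·6 + 9·4·4 + 9·5·1 = 619 ≡ 3.
  α_i^2 mod 11 = [1, 1, 9, 5, 3].
  S_2 = Σ v_i α_i^2 r_i = 1·1·8 + 7·1·2 + 7·9·6 + 9·5·4 + 9·3·1 = 607 ≡ 2.
  S = (10, 3, 2) ≠ 0, so r is not a codeword (an error is present).
Step 3: locate the error. For a single error e at position i, S_ℓ = v_i·e·α_i^ℓ, so α_err = S_1/S_0.
  S_0^{−1} = 10^{−1} = 10 (mod 11), so α_err = 3·10 = 30 ≡ 8 = α_3. Error position i = 3.
  Consistency check: S_2/S_1 = 2·4 = 8 ≡ 8 = α_err ✓ (single-error assumption holds).
Step 4: error magnitude e = S_0/v_3 = S_0·∏_{j≠3}(α_3 − α_j) = 10·8 = 80 ≡ 3 (mod 11).
Step 5: correct position 3: c_3 = r_3 − e = 6 − 3 ≡ 3 (mod 11). Hence c = [8, 2, 3, 4, 1].
  Check: interpolating c through the α_i gives m(x) = 5 + 8·x (degree < 2) with m(α_i) = c_i for every i, so c is indeed a codeword.


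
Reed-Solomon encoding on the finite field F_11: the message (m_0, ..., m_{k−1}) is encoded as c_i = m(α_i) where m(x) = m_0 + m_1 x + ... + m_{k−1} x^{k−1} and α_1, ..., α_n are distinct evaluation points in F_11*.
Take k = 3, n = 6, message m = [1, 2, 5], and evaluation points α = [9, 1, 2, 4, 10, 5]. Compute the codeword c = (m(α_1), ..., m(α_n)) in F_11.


c = [6, 8, 3, 1, 4, 4]

Message polynomial: m(x) = 1 + 2·x + 5·x^2 (mod 11).
For each evaluation point α_i, compute m(α_i) mod 11:
  α_1 = 9: Horner steps 5 → 3 → 6, so m(9) = 6.
  α_2 = 1: Horner steps 5 → 7 → 8, so m(1) = 8.
  α_3 = 2: Horner steps 5 → 1 → 3, so m(2) = 3.
  α_4 = 4: Horner steps 5 → 0 → 1, so m(4) = 1.
  α_5 = 10: Horner steps 5 → 8 → 4, so m(10) = 4.
  α_6 = 5: Horner steps 5 → 5 → 4, so m(5) = 4.
Codeword c = [6, 8, 3, 1, 4, 4] ∈ F_11^6.


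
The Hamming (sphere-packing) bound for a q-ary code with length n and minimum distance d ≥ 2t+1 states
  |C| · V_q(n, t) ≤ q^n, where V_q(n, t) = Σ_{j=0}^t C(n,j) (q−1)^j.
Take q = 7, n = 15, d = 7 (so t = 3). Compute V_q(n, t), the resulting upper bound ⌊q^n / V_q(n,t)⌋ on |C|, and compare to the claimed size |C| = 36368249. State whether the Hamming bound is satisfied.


V_q(n, t) = 102151, q^n = 4747561509943, Hamming bound = 46475918, |C| = 36368249 ≤ bound (satisfied).

Step 1: Compute V_q(n, t) = Σ_{j=0}^3 C(n, j) (q−1)^j.
  j = 0: C(15,0)·(6)^0 = 1·1 = 1.
  j = 1: C(15,1)·(6)^1 = 15·6 = 90.
  j = 2: C(15,2)·(6)^2 = 105·36 = 3780.
  j = 3: C(15,3)·(6)^3 = 455·216 = 98280.
  V_q(n, t) = 1 + 90 + 3780 + 98280 = 102151.
Step 2: q^n = 7^15 = 4747561509943.
Step 3: Hamming bound ⌊q^n / V_q(n,t)⌋ = ⌊4747561509943/102151⌋ = 46475918.
Step 4: Compare |C| = 36368249 to 46475918: satisfied.
The claimed |C| lies below the Hamming bound.


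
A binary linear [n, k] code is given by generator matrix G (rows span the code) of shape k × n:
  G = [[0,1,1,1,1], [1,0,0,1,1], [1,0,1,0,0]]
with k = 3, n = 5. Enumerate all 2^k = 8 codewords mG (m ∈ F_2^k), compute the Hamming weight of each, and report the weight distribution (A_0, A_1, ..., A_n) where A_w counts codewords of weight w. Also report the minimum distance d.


Weight distribution: A_0 = 1, A_1 = 1, A_2 = 1, A_3 = 3, A_4 = 2. Minimum distance d = 1.

Enumerate all 2^3 = 8 messages m ∈ F_2^3.
For each, compute codeword c = mG in F_2^5, then tally its weight.
  m = 000 → c = 00000, weight = 0.
  m = 100 → c = 01111, weight = 4.
  m = 010 → c = 10011, weight = 3.
  m = 110 → c = 11100, weight = 3.
  m = 001 → c = 10100, weight = 2.
  m = 101 → c = 11011, weight = 4.
  m = 011 → c = 00111, weight = 3.
  m = 111 → c = 01000, weight = 1.
Tally weights:
  weight 0: 1 codewords.
  weight 1: 1 codewords.
  weight 2: 1 codewords.
  weight 3: 3 codewords.
  weight 4: 2 codewords.
Minimum distance d = smallest w > 0 with A_w > 0 = 1.
Sanity: Σ A_w = 8 = 2^3 = 8 ✓.


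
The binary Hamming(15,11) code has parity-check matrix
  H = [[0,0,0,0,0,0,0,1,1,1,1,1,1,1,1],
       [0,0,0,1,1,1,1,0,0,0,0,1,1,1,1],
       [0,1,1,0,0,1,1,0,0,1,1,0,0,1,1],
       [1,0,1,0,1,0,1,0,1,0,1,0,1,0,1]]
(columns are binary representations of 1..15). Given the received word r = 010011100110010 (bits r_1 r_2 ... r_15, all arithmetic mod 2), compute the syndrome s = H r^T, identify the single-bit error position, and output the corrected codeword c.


s = (1, 0, 0, 1)^T, error position = 9, corrected codeword c = 010011101110010

Compute s = H r^T mod 2 one row at a time:
  s_1 = 0 + 0 + 1 + 1 + 0 + 0 + 1 + 0 = 3 ≡ 1 (mod 2).
  s_2 = 0 + 1 + 1 + 1 + 0 + 0 + 1 + 0 = 4 ≡ 0 (mod 2).
  s_3 = 1 + 0 + 1 + 1 + 1 + 1 + 1 + 0 = 6 ≡ 0 (mod 2).
  s_4 = 0 + 0 + 1 + 1 + 0 + 1 + 0 + 0 = 3 ≡ 1 (mod 2).
s = (1, 0, 0, 1)^T — this equals column 9 of H (binary 1001), so error is at position 9.
Correct: flip bit 9 of r = 010011100110010 to get c = 010011101110010.


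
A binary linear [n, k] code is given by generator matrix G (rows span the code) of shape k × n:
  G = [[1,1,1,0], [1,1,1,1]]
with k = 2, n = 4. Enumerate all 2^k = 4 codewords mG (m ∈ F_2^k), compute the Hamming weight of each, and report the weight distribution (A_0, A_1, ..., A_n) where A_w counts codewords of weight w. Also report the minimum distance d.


Weight distribution: A_0 = 1, A_1 = 1, A_3 = 1, A_4 = 1. Minimum distance d = 1.

Enumerate all 2^2 = 4 messages m ∈ F_2^2.
For each, compute codeword c = mG in F_2^4, then tally its weight.
  m = 00 → c = 0000, weight = 0.
  m = 10 → c = 1110, weight = 3.
  m = 01 → c = 1111, weight = 4.
  m = 11 → c = 0001, weight = 1.
Tally weights:
  weight 0: 1 codewords.
  weight 1: 1 codewords.
  weight 3: 1 codewords.
  weight 4: 1 codewords.
Minimum distance d = smallest w > 0 with A_w > 0 = 1.
Sanity: Σ A_w = 4 = 2^2 = 4 ✓.


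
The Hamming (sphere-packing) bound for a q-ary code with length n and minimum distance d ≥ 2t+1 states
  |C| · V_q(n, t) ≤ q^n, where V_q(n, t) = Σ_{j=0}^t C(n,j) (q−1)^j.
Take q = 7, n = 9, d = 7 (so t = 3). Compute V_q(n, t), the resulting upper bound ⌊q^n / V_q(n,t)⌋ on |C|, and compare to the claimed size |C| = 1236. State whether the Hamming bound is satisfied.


V_q(n, t) = 19495, q^n = 40353607, Hamming bound = 2069, |C| = 1236 ≤ bound (satisfied).

Step 1: Compute V_q(n, t) = Σ_{j=0}^3 C(n, j) (q−1)^j.
  j = 0: C(9,0)·(6)^0 = 1·1 = 1.
  j = 1: C(9,1)·(6)^1 = 9·6 = 54.
  j = 2: C(9,2)·(6)^2 = 36·36 = 1296.
  j = 3: C(9,3)·(6)^3 = 84·216 = 18144.
  V_q(n, t) = 1 + 54 + 1296 + 18144 = 19495.
Step 2: q^n = 7^9 = 40353607.
Step 3: Hamming bound ⌊q^n / V_q(n,t)⌋ = ⌊40353607/19495⌋ = 2069.
Step 4: Compare |C| = 1236 to 2069: satisfied.
The claimed |C| lies below the Hamming bound.


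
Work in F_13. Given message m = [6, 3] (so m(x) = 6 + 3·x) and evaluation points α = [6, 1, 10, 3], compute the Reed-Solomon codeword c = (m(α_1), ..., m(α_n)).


c = [11, 9, 10, 2]

Message polynomial: m(x) = 6 + 3·x (mod 13).
For each evaluation point α_i, compute m(α_i) mod 13:
  α_1 = 6: Horner steps 3 → 11, so m(6) = 11.
  α_2 = 1: Horner steps 3 → 9, so m(1) = 9.
  α_3 = 10: Horner steps 3 → 10, so m(10) = 10.
  α_4 = 3: Horner steps 3 → 2, so m(3) = 2.
Codeword c = [11, 9, 10, 2] ∈ F_13^4.


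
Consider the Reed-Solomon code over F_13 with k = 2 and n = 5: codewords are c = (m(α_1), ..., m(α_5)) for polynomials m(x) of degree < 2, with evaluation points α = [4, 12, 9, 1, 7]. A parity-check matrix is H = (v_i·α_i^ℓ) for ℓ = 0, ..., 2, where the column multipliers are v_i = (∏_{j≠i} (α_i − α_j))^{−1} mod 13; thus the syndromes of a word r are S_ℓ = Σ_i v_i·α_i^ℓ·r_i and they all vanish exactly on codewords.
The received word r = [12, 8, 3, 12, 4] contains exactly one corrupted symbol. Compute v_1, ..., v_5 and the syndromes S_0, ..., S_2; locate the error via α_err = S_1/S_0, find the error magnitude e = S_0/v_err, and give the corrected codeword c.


S = (4, 4, 4), error at position 4, error magnitude e = 5, c = [12, 8, 3, 7, 4].

Step 1: column multipliers v_i = (∏_{j≠i}(α_i − α_j))^{−1} mod 13.
  i = 1 (α = 4): (4−12)(4−9)(4−1)(4−7) = (−8)·(−5)·3·(−3) = −360 ≡ 4, so v_1 = 4^{−1} = 10 (mod 13).
  i = 2 (α = 12): (12−4)(12−9)(12−1)(12−7) = 8·3·11·5 = 1320 ≡ 7, so v_2 = 7^{−1} = 2 (mod 13).
  i = 3 (α = 9): (9−4)(9−12)(9−1)(9−7) = 5·(−3)·8·2 = −240 ≡ 7, so v_3 = 7^{−1} = 2 (mod 13).
  i = 4 (α = 1): (1−4)(1−12)(1−9)(1−7) = (−3)·(−11)·(−8)·(−6) = 1584 ≡ 11, so v_4 = 11^{−1} = 6 (mod 13).
  i = 5 (α = 7): (7−4)(7−12)(7−9)(7−1) = 3·(−5)·(−2)·6 = 180 ≡ 11, so v_5 = 11^{−1} = 6 (mod 13).
  v = [10, 2, 2, 6, 6].
Step 2: syndromes of r = [12, 8, 3, 12, 4] (all sums mod 13).
  S_0 = Σ v_i r_i = 10·12 + 2·8 + 2·3 + 6·12 + 6·4 = 238 ≡ 4.
  S_1 = Σ v_i α_i r_i = 10·4·12 + 2·12·8 + 2·9·3 + 6·1·12 + 6·7·4 = 966 ≡ 4.
  α_i^2 mod 13 = [3, 1, 3, 1, 10].
  S_2 = Σ v_i α_i^2 r_i = 10·3·12 + 2·1·8 + 2·3·3 + 6·1·12 + 6·10·4 = 706 ≡ 4.
  S = (4, 4, 4) ≠ 0, so r is not a codeword (an error is present).
Step 3: locate the error. For a single error e at position i, S_ℓ = v_i·e·α_i^ℓ, so α_err = S_1/S_0.
  S_0^{−1} = 4^{−1} = 10 (mod 13), so α_err = 4·10 = 40 ≡ 1 = α_4. Error position i = 4.
  Consistency check: S_2/S_1 = 4·10 = 40 ≡ 1 = α_err ✓ (single-error assumption holds).
Step 4: error magnitude e = S_0/v_4 = S_0·∏_{j≠4}(α_4 − α_j) = 4·11 = 44 ≡ 5 (mod 13).
Step 5: correct position 4: c_4 = r_4 − e = 12 − 5 ≡ 7 (mod 13). Hence c = [12, 8, 3, 7, 4].
  Check: interpolating c through the α_i gives m(x) = 1 + 6·x (degree < 2) with m(α_i) = c_i for every i, so c is indeed a codeword.


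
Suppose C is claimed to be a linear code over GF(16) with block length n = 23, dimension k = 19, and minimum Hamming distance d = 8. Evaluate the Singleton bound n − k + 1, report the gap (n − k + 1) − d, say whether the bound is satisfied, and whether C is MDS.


Singleton RHS = n − k + 1 = 5, slack = -3, bound violated (no such code; not MDS).

Singleton bound: d ≤ n − k + 1.
Here n = 23, k = 19, so n − k + 1 = 5.
Given d = 8, check d ≤ 5: NO.
Slack = (n − k + 1) − d = -3.
The slack is negative: d = 8 exceeds n − k + 1 = 5 by 3, so the Singleton bound is violated and no linear [23, 19, 8]_16 code can exist. In particular it is not MDS (MDS requires d = n − k + 1 exactly).
Description: the claimed parameters are [23, 19, 8]_16; such a code would be impossible (violates the Singleton bound).


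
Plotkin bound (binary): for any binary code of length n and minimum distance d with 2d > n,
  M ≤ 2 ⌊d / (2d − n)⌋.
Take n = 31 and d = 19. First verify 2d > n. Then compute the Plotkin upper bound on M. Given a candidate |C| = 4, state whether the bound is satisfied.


Plotkin bound M ≤ 4; given |C| = 4 ≤ bound (satisfied).

Check applicability: 2d = 38, n = 31.
2d − n = 7 > 0, so Plotkin applies.
Compute d/(2d−n) = 19/7 ≈ 2.7143.
⌊d/(2d−n)⌋ = 2.
Plotkin bound: M ≤ 2·2 = 4.
Given |C| = 4, check: satisfied.
This |C| is at the Plotkin bound.


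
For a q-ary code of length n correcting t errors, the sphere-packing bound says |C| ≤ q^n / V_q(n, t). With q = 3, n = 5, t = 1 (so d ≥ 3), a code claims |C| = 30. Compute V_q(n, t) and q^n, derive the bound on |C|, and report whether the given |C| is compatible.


V_q(n, t) = 11, q^n = 243, Hamming bound = 22, |C| = 30 > bound (violated).

Step 1: Compute V_q(n, t) = Σ_{j=0}^1 C(n, j) (q−1)^j.
  j = 0: C(5,0)·(2)^0 = 1·1 = 1.
  j = 1: C(5,1)·(2)^1 = 5·2 = 10.
  V_q(n, t) = 1 + 10 = 11.
Step 2: q^n = 3^5 = 243.
Step 3: Hamming bound ⌊q^n / V_q(n,t)⌋ = ⌊243/11⌋ = 22.
Step 4: Compare |C| = 30 to 22: violated.
The claimed |C| lies above the Hamming bound, so no 3-ary code of length 5 with d ≥ 3 can have 30 codewords.


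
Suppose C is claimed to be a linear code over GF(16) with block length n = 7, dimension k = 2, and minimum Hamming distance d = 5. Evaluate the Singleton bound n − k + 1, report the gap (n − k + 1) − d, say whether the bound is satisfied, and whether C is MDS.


Singleton RHS = n − k + 1 = 6, slack = 1, bound satisfied, not MDS.

Singleton bound: d ≤ n − k + 1.
Here n = 7, k = 2, so n − k + 1 = 6.
Given d = 5, check d ≤ 6: YES.
Slack = (n − k + 1) − d = 1.
The code is NOT MDS (slack = 1 > 0).
Description: the claimed parameters are [7, 2, 5]_16; such a code would be non-MDS.


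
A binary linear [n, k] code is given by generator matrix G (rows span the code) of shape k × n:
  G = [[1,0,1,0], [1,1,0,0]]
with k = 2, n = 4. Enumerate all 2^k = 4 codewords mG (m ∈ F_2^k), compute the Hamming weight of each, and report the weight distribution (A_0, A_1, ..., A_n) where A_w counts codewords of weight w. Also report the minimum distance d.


Weight distribution: A_0 = 1, A_2 = 3. Minimum distance d = 2.

Enumerate all 2^2 = 4 messages m ∈ F_2^2.
For each, compute codeword c = mG in F_2^4, then tally its weight.
  m = 00 → c = 0000, weight = 0.
  m = 10 → c = 1010, weight = 2.
  m = 01 → c = 1100, weight = 2.
  m = 11 → c = 0110, weight = 2.
Tally weights:
  weight 0: 1 codewords.
  weight 2: 3 codewords.
Minimum distance d = smallest w > 0 with A_w > 0 = 2.
Sanity: Σ A_w = 4 = 2^2 = 4 ✓.


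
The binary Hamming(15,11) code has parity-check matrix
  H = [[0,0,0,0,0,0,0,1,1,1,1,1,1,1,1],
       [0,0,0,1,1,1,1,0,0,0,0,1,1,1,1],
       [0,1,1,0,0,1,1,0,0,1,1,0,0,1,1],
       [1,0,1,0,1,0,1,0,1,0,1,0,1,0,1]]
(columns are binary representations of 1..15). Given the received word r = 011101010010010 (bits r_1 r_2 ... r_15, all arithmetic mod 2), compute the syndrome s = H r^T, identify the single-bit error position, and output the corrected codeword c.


s = (1, 1, 1, 0)^T, error position = 14, corrected codeword c = 011101010010000

Compute s = H r^T mod 2 one row at a time:
  s_1 = 1 + 0 + 0 + 1 + 0 + 0 + 1 + 0 = 3 ≡ 1 (mod 2).
  s_2 = 1 + 0 + 1 + 0 + 0 + 0 + 1 + 0 = 3 ≡ 1 (mod 2).
  s_3 = 1 + 1 + 1 + 0 + 0 + 1 + 1 + 0 = 5 ≡ 1 (mod 2).
  s_4 = 0 + 1 + 0 + 0 + 0 + 1 + 0 + 0 = 2 ≡ 0 (mod 2).
s = (1, 1, 1, 0)^T — this equals column 14 of H (binary 1110), so error is at position 14.
Correct: flip bit 14 of r = 011101010010010 to get c = 011101010010000.


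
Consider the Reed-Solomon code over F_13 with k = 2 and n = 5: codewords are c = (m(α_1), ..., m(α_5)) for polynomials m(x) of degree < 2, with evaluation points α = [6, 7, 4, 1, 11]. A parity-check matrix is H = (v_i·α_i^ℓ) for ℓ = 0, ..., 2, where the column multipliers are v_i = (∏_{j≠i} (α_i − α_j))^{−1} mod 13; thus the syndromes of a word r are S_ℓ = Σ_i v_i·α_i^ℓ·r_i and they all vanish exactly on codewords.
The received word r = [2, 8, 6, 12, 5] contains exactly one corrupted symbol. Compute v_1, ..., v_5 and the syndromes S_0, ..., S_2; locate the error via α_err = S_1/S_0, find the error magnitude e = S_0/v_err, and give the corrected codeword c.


S = (10, 5, 9), error at position 2, error magnitude e = 8, c = [2, 0, 6, 12, 5].

Step 1: column multipliers v_i = (∏_{j≠i}(α_i − α_j))^{−1} mod 13.
  i = 1 (α = 6): (6−7)(6−4)(6−1)(6−11) = (−1)·2·5·(−5) = 50 ≡ 11, so v_1 = 11^{−1} = 6 (mod 13).
  i = 2 (α = 7): (7−6)(7−4)(7−1)(7−11) = 1·3·6·(−4) = −72 ≡ 6, so v_2 = 6^{−1} = 11 (mod 13).
  i = 3 (α = 4): (4−6)(4−7)(4−1)(4−11) = (−2)·(−3)·3·(−7) = −126 ≡ 4, so v_3 = 4^{−1} = 10 (mod 13).
  i = 4 (α = 1): (1−6)(1−7)(1−4)(1−11) = (−5)·(−6)·(−3)·(−10) = 900 ≡ 3, so v_4 = 3^{−1} = 9 (mod 13).
  i = 5 (α = 11): (11−6)(11−7)(11−4)(11−1) = 5·4·7·10 = 1400 ≡ 9, so v_5 = 9^{−1} = 3 (mod 13).
  v = [6, 11, 10, 9, 3].
Step 2: syndromes of r = [2, 8, 6, 12, 5] (all sums mod 13).
  S_0 = Σ v_i r_i = 6·2 + 11·8 + 10·6 + 9·12 + 3·5 = 283 ≡ 10.
  S_1 = Σ v_i α_i r_i = 6·6·2 + 11·7·8 + 10·4·6 + 9·1·12 + 3·11·5 = 1201 ≡ 5.
  α_i^2 mod 13 = [10, 10, 3, 1, 4].
  S_2 = Σ v_i α_i^2 r_i = 6·10·2 + 11·10·8 + 10·3·6 + 9·1·12 + 3·4·5 = 1348 ≡ 9.
  S = (10, 5, 9) ≠ 0, so r is not a codeword (an error is present).
Step 3: locate the error. For a single error e at position i, S_ℓ = v_i·e·α_i^ℓ, so α_err = S_1/S_0.
  S_0^{−1} = 10^{−1} = 4 (mod 13), so α_err = 5·4 = 20 ≡ 7 = α_2. Error position i = 2.
  Consistency check: S_2/S_1 = 9·8 = 72 ≡ 7 = α_err ✓ (single-error assumption holds).
Step 4: error magnitude e = S_0/v_2 = S_0·∏_{j≠2}(α_2 − α_j) = 10·6 = 60 ≡ 8 (mod 13).
Step 5: correct position 2: c_2 = r_2 − e = 8 − 8 ≡ 0 (mod 13). Hence c = [2, 0, 6, 12, 5].
  Check: interpolating c through the α_i gives m(x) = 1 + 11·x (degree < 2) with m(α_i) = c_i for every i, so c is indeed a codeword.


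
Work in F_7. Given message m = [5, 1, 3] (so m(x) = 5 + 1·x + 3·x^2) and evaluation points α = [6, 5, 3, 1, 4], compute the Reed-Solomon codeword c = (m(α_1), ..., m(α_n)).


c = [0, 1, 0, 2, 1]

Message polynomial: m(x) = 5 + 1·x + 3·x^2 (mod 7).
For each evaluation point α_i, compute m(α_i) mod 7:
  α_1 = 6: Horner steps 3 → 5 → 0, so m(6) = 0.
  α_2 = 5: Horner steps 3 → 2 → 1, so m(5) = 1.
  α_3 = 3: Horner steps 3 → 3 → 0, so m(3) = 0.
  α_4 = 1: Horner steps 3 → 4 → 2, so m(1) = 2.
  α_5 = 4: Horner steps 3 → 6 → 1, so m(4) = 1.
Codeword c = [0, 1, 0, 2, 1] ∈ F_7^5.


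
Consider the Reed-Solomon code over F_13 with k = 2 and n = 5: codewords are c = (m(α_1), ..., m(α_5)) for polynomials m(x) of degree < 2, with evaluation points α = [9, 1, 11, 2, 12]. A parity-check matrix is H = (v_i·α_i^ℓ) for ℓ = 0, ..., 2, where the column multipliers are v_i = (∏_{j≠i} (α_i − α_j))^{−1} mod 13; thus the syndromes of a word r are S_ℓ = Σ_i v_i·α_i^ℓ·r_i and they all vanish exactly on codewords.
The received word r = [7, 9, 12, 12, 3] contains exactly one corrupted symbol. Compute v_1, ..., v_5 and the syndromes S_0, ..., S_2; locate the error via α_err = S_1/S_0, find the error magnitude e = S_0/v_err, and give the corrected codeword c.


S = (6, 1, 11), error at position 3, error magnitude e = 12, c = [7, 9, 0, 12, 3].

Step 1: column multipliers v_i = (∏_{j≠i}(α_i − α_j))^{−1} mod 13.
  i = 1 (α = 9): (9−1)(9−11)(9−2)(9−12) = 8·(−2)·7·(−3) = 336 ≡ 11, so v_1 = 11^{−1} = 6 (mod 13).
  i = 2 (α = 1): (1−9)(1−11)(1−2)(1−12) = (−8)·(−10)·(−1)·(−11) = 880 ≡ 9, so v_2 = 9^{−1} = 3 (mod 13).
  i = 3 (α = 11): (11−9)(11−1)(11−2)(11−12) = 2·10·9·(−1) = −180 ≡ 2, so v_3 = 2^{−1} = 7 (mod 13).
  i = 4 (α = 2): (2−9)(2−1)(2−11)(2−12) = (−7)·1·(−9)·(−10) = −630 ≡ 7, so v_4 = 7^{−1} = 2 (mod 13).
  i = 5 (α = 12): (12−9)(12−1)(12−11)(12−2) = 3·11·1·10 = 330 ≡ 5, so v_5 = 5^{−1} = 8 (mod 13).
  v = [6, 3, 7, 2, 8].
Step 2: syndromes of r = [7, 9, 12, 12, 3] (all sums mod 13).
  S_0 = Σ v_i r_i = 6·7 + 3·9 + 7·12 + 2·12 + 8·3 = 201 ≡ 6.
  S_1 = Σ v_i α_i r_i = 6·9·7 + 3·1·9 + 7·11·12 + 2·2·12 + 8·12·3 = 1665 ≡ 1.
  α_i^2 mod 13 = [3, 1, 4, 4, 1].
  S_2 = Σ v_i α_i^2 r_i = 6·3·7 + 3·1·9 + 7·4·12 + 2·4·12 + 8·1·3 = 609 ≡ 11.
  S = (6, 1, 11) ≠ 0, so r is not a codeword (an error is present).
Step 3: locate the error. For a single error e at position i, S_ℓ = v_i·e·α_i^ℓ, so α_err = S_1/S_0.
  S_0^{−1} = 6^{−1} = 11 (mod 13), so α_err = 1·11 = 11 ≡ 11 = α_3. Error position i = 3.
  Consistency check: S_2/S_1 = 11·1 = 11 ≡ 11 = α_err ✓ (single-error assumption holds).
Step 4: error magnitude e = S_0/v_3 = S_0·∏_{j≠3}(α_3 − α_j) = 6·2 = 12 ≡ 12 (mod 13).
Step 5: correct position 3: c_3 = r_3 − e = 12 − 12 ≡ 0 (mod 13). Hence c = [7, 9, 0, 12, 3].
  Check: interpolating c through the α_i gives m(x) = 6 + 3·x (degree < 2) with m(α_i) = c_i for every i, so c is indeed a codeword.


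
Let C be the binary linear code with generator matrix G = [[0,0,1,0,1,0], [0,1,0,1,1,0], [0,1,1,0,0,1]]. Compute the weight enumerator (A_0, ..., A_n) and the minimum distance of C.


Weight distribution: A_0 = 1, A_2 = 2, A_3 = 4, A_4 = 1. Minimum distance d = 2.

Enumerate all 2^3 = 8 messages m ∈ F_2^3.
For each, compute codeword c = mG in F_2^6, then tally its weight.
  m = 000 → c = 000000, weight = 0.
  m = 100 → c = 001010, weight = 2.
  m = 010 → c = 010110, weight = 3.
  m = 110 → c = 011100, weight = 3.
  m = 001 → c = 011001, weight = 3.
  m = 101 → c = 010011, weight = 3.
  m = 011 → c = 001111, weight = 4.
  m = 111 → c = 000101, weight = 2.
Tally weights:
  weight 0: 1 codewords.
  weight 2: 2 codewords.
  weight 3: 4 codewords.
  weight 4: 1 codewords.
Minimum distance d = smallest w > 0 with A_w > 0 = 2.
Sanity: Σ A_w = 8 = 2^3 = 8 ✓.


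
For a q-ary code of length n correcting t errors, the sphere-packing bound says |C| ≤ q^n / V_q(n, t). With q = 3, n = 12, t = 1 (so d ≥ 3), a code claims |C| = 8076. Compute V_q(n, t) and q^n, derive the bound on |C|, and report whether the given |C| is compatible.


V_q(n, t) = 25, q^n = 531441, Hamming bound = 21257, |C| = 8076 ≤ bound (satisfied).

Step 1: Compute V_q(n, t) = Σ_{j=0}^1 C(n, j) (q−1)^j.
  j = 0: C(12,0)·(2)^0 = 1·1 = 1.
  j = 1: C(12,1)·(2)^1 = 12·2 = 24.
  V_q(n, t) = 1 + 24 = 25.
Step 2: q^n = 3^12 = 531441.
Step 3: Hamming bound ⌊q^n / V_q(n,t)⌋ = ⌊531441/25⌋ = 21257.
Step 4: Compare |C| = 8076 to 21257: satisfied.
The claimed |C| lies below the Hamming bound.


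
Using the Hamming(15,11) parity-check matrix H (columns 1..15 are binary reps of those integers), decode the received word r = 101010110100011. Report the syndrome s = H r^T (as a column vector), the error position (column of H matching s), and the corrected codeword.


s = (0, 0, 1, 1)^T, error position = 3, corrected codeword c = 100010110100011

Compute s = H r^T mod 2 one row at a time:
  s_1 = 1 + 0 + 1 + 0 + 0 + 0 + 1 + 1 = 4 ≡ 0 (mod 2).
  s_2 = 0 + 1 + 0 + 1 + 0 + 0 + 1 + 1 = 4 ≡ 0 (mod 2).
  s_3 = 0 + 1 + 0 + 1 + 1 + 0 + 1 + 1 = 5 ≡ 1 (mod 2).
  s_4 = 1 + 1 + 1 + 1 + 0 + 0 + 0 + 1 = 5 ≡ 1 (mod 2).
s = (0, 0, 1, 1)^T — this equals column 3 of H (binary 0011), so error is at position 3.
Correct: flip bit 3 of r = 101010110100011 to get c = 100010110100011.


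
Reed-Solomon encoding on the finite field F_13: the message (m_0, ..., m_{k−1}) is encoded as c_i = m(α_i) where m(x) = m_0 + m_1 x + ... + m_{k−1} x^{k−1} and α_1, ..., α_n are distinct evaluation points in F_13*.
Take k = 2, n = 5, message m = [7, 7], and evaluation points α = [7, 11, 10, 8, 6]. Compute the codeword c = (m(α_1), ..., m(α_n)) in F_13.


c = [4, 6, 12, 11, 10]

Message polynomial: m(x) = 7 + 7·x (mod 13).
For each evaluation point α_i, compute m(α_i) mod 13:
  α_1 = 7: Horner steps 7 → 4, so m(7) = 4.
  α_2 = 11: Horner steps 7 → 6, so m(11) = 6.
  α_3 = 10: Horner steps 7 → 12, so m(10) = 12.
  α_4 = 8: Horner steps 7 → 11, so m(8) = 11.
  α_5 = 6: Horner steps 7 → 10, so m(6) = 10.
Codeword c = [4, 6, 12, 11, 10] ∈ F_13^5.


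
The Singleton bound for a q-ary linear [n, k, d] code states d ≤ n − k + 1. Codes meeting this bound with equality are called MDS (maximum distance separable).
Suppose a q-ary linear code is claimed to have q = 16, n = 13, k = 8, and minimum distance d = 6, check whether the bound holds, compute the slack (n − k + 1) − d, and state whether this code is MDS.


Singleton RHS = n − k + 1 = 6, slack = 0, bound satisfied, MDS.

Singleton bound: d ≤ n − k + 1.
Here n = 13, k = 8, so n − k + 1 = 6.
Given d = 6, check d ≤ 6: YES.
Slack = (n − k + 1) − d = 0.
The code is MDS (slack = 0).
Description: the claimed parameters are [13, 8, 6]_16; such a code would be MDS (meets Singleton bound).


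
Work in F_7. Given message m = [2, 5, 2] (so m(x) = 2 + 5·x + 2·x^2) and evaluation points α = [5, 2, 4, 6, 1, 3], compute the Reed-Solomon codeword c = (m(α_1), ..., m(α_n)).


c = [0, 6, 5, 6, 2, 0]

Message polynomial: m(x) = 2 + 5·x + 2·x^2 (mod 7).
For each evaluation point α_i, compute m(α_i) mod 7:
  α_1 = 5: Horner steps 2 → 1 → 0, so m(5) = 0.
  α_2 = 2: Horner steps 2 → 2 → 6, so m(2) = 6.
  α_3 = 4: Horner steps 2 → 6 → 5, so m(4) = 5.
  α_4 = 6: Horner steps 2 → 3 → 6, so m(6) = 6.
  α_5 = 1: Horner steps 2 → 0 → 2, so m(1) = 2.
  α_6 = 3: Horner steps 2 → 4 → 0, so m(3) = 0.
Codeword c = [0, 6, 5, 6, 2, 0] ∈ F_7^6.


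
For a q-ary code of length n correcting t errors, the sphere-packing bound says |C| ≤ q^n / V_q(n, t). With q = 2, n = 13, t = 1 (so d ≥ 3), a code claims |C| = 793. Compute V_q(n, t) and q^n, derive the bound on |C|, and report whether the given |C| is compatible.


V_q(n, t) = 14, q^n = 8192, Hamming bound = 585, |C| = 793 > bound (violated).

Step 1: Compute V_q(n, t) = Σ_{j=0}^1 C(n, j) (q−1)^j.
  j = 0: C(13,0)·(1)^0 = 1·1 = 1.
  j = 1: C(13,1)·(1)^1 = 13·1 = 13.
  V_q(n, t) = 1 + 13 = 14.
Step 2: q^n = 2^13 = 8192.
Step 3: Hamming bound ⌊q^n / V_q(n,t)⌋ = ⌊8192/14⌋ = 585.
Step 4: Compare |C| = 793 to 585: violated.
The claimed |C| lies above the Hamming bound, so no 2-ary code of length 13 with d ≥ 3 can have 793 codewords.


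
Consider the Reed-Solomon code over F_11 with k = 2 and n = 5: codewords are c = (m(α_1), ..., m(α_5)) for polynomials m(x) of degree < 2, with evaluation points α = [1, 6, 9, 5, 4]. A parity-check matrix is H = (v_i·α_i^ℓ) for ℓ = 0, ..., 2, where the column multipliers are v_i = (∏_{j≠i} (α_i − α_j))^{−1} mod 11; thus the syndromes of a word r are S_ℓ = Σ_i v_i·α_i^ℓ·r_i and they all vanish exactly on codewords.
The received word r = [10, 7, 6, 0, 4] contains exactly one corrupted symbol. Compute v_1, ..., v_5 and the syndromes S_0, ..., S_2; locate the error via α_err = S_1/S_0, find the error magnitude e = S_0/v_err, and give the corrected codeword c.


S = (7, 7, 7), error at position 1, error magnitude e = 5, c = [5, 7, 6, 0, 4].

Step 1: column multipliers v_i = (∏_{j≠i}(α_i − α_j))^{−1} mod 11.
  i = 1 (α = 1): (1−6)(1−9)(1−5)(1−4) = (−5)·(−8)·(−4)·(−3) = 480 ≡ 7, so v_1 = 7^{−1} = 8 (mod 11).
  i = 2 (α = 6): (6−1)(6−9)(6−5)(6−4) = 5·(−3)·1·2 = −30 ≡ 3, so v_2 = 3^{−1} = 4 (mod 11).
  i = 3 (α = 9): (9−1)(9−6)(9−5)(9−4) = 8·3·4·5 = 480 ≡ 7, so v_3 = 7^{−1} = 8 (mod 11).
  i = 4 (α = 5): (5−1)(5−6)(5−9)(5−4) = 4·(−1)·(−4)·1 = 16 ≡ 5, so v_4 = 5^{−1} = 9 (mod 11).
  i = 5 (α = 4): (4−1)(4−6)(4−9)(4−5) = 3·(−2)·(−5)·(−1) = −30 ≡ 3, so v_5 = 3^{−1} = 4 (mod 11).
  v = [8, 4, 8, 9, 4].
Step 2: syndromes of r = [10, 7, 6, 0, 4] (all sums mod 11).
  S_0 = Σ v_i r_i = 8·10 + 4·7 + 8·6 + 9·0 + 4·4 = 172 ≡ 7.
  S_1 = Σ v_i α_i r_i = 8·1·10 + 4·6·7 + 8·9·6 + 9·5·0 + 4·4·4 = 744 ≡ 7.
  α_i^2 mod 11 = [1, 3, 4, 3, 5].
  S_2 = Σ v_i α_i^2 r_i = 8·1·10 + 4·3·7 + 8·4·6 + 9·3·0 + 4·5·4 = 436 ≡ 7.
  S = (7, 7, 7) ≠ 0, so r is not a codeword (an error is present).
Step 3: locate the error. For a single error e at position i, S_ℓ = v_i·e·α_i^ℓ, so α_err = S_1/S_0.
  S_0^{−1} = 7^{−1} = 8 (mod 11), so α_err = 7·8 = 56 ≡ 1 = α_1. Error position i = 1.
  Consistency check: S_2/S_1 = 7·8 = 56 ≡ 1 = α_err ✓ (single-error assumption holds).
Step 4: error magnitude e = S_0/v_1 = S_0·∏_{j≠1}(α_1 − α_j) = 7·7 = 49 ≡ 5 (mod 11).
Step 5: correct position 1: c_1 = r_1 − e = 10 − 5 ≡ 5 (mod 11). Hence c = [5, 7, 6, 0, 4].
  Check: interpolating c through the α_i gives m(x) = 9 + 7·x (degree < 2) with m(α_i) = c_i for every i, so c is indeed a codeword.


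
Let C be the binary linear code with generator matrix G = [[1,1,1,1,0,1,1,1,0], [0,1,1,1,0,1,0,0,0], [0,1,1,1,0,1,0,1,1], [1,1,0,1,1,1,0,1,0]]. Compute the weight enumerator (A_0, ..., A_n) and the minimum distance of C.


Weight distribution: A_0 = 1, A_2 = 1, A_3 = 3, A_4 = 3, A_5 = 2, A_6 = 3, A_7 = 3. Minimum distance d = 2.

Enumerate all 2^4 = 16 messages m ∈ F_2^4.
For each, compute codeword c = mG in F_2^9, then tally its weight.
  m = 0000 → c = 000000000, weight = 0.
  m = 1000 → c = 111101110, weight = 7.
  m = 0100 → c = 011101000, weight = 4.
  m = 1100 → c = 100000110, weight = 3.
  m = 0010 → c = 011101011, weight = 6.
  m = 1010 → c = 100000101, weight = 3.
  m = 0110 → c = 000000011, weight = 2.
  m = 1110 → c = 111101101, weight = 7.
  m = 0001 → c = 110111010, weight = 6.
  m = 1001 → c = 001010100, weight = 3.
  m = 0101 → c = 101010010, weight = 4.
  m = 1101 → c = 010111100, weight = 5.
  m = 0011 → c = 101010001, weight = 4.
  m = 1011 → c = 010111111, weight = 7.
  m = 0111 → c = 110111001, weight = 6.
  m = 1111 → c = 001010111, weight = 5.
Tally weights:
  weight 0: 1 codewords.
  weight 2: 1 codewords.
  weight 3: 3 codewords.
  weight 4: 3 codewords.
  weight 5: 2 codewords.
  weight 6: 3 codewords.
  weight 7: 3 codewords.
Minimum distance d = smallest w > 0 with A_w > 0 = 2.
Sanity: Σ A_w = 16 = 2^4 = 16 ✓.


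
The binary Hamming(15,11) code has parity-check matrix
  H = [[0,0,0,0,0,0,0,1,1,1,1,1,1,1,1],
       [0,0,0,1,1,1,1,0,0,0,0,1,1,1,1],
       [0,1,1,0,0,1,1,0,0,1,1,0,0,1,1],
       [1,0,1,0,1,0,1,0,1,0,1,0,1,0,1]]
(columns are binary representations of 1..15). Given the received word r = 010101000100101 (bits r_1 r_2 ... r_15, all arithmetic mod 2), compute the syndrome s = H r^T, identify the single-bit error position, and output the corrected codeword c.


s = (1, 0, 0, 0)^T, error position = 8, corrected codeword c = 010101010100101

Compute s = H r^T mod 2 one row at a time:
  s_1 = 0 + 0 + 1 + 0 + 0 + 1 + 0 + 1 = 3 ≡ 1 (mod 2).
  s_2 = 1 + 0 + 1 + 0 + 0 + 1 + 0 + 1 = 4 ≡ 0 (mod 2).
  s_3 = 1 + 0 + 1 + 0 + 1 + 0 + 0 + 1 = 4 ≡ 0 (mod 2).
  s_4 = 0 + 0 + 0 + 0 + 0 + 0 + 1 + 1 = 2 ≡ 0 (mod 2).
s = (1, 0, 0, 0)^T — this equals column 8 of H (binary 1000), so error is at position 8.
Correct: flip bit 8 of r = 010101000100101 to get c = 010101010100101.


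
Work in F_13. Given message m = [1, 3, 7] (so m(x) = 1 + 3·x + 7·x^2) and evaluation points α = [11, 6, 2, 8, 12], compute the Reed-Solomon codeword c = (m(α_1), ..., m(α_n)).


c = [10, 11, 9, 5, 5]

Message polynomial: m(x) = 1 + 3·x + 7·x^2 (mod 13).
For each evaluation point α_i, compute m(α_i) mod 13:
  α_1 = 11: Horner steps 7 → 2 → 10, so m(11) = 10.
  α_2 = 6: Horner steps 7 → 6 → 11, so m(6) = 11.
  α_3 = 2: Horner steps 7 → 4 → 9, so m(2) = 9.
  α_4 = 8: Horner steps 7 → 7 → 5, so m(8) = 5.
  α_5 = 12: Horner steps 7 → 9 → 5, so m(12) = 5.
Codeword c = [10, 11, 9, 5, 5] ∈ F_13^5.
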